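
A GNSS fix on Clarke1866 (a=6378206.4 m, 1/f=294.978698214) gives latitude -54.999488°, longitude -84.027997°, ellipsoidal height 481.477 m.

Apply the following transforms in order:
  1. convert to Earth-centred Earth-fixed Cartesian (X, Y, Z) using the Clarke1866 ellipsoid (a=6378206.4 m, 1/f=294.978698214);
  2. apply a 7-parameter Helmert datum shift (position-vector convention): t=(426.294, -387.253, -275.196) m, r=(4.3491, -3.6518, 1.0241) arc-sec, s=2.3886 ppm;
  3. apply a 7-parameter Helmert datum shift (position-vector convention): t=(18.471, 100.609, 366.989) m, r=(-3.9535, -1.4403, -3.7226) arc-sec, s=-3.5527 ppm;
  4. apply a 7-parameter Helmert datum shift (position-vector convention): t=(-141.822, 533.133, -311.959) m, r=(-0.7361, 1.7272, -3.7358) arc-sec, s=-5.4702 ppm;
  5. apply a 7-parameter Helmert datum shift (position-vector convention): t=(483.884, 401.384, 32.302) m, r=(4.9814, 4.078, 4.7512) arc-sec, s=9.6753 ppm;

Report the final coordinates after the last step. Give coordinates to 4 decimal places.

start: φ=-54.999488°, λ=-84.027997°, h=481.477 m
→ ECEF (a=6378206.400, f=1/294.978698214): X=381528.8037, Y=-3647146.4590, Z=-5201543.0732
→ Helmert 7p (PV): X=382066.2076, Y=-3647430.8543, Z=-5201900.8392
→ Helmert 7p (PV): X=382053.8174, Y=-3647423.8875, Z=-5201442.7911
→ Helmert 7p (PV): X=381800.2898, Y=-3646896.2843, Z=-5201716.4798
→ Helmert 7p (PV): X=382269.0304, Y=-3646395.7652, Z=-5201830.1298

X=382269.0304 m, Y=-3646395.7652 m, Z=-5201830.1298 m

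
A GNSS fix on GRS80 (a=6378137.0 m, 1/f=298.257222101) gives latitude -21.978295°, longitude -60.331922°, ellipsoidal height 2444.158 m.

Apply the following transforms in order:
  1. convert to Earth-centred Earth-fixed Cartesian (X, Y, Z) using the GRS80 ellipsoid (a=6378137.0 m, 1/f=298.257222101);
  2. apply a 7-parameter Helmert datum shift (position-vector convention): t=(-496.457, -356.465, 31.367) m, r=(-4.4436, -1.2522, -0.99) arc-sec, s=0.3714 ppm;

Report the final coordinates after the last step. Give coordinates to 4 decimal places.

start: φ=-21.978295°, λ=-60.331922°, h=2444.158 m
→ ECEF (a=6378137.000, f=1/298.257222101): X=2930077.5010, Y=-5143629.3638, Z=-2373099.0726
→ Helmert 7p (PV): X=2929571.8513, Y=-5144052.9266, Z=-2372939.9888

X=2929571.8513 m, Y=-5144052.9266 m, Z=-2372939.9888 m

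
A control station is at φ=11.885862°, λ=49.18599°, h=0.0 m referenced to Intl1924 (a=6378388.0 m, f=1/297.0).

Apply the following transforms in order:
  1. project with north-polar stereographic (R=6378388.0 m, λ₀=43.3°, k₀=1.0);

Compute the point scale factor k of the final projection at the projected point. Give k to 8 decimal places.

1.65842605

start: φ=11.885862°, λ=49.185990°, h=0.000 m
→ into stereo (λ₀=43.3°): φ=11.88586200°, λ−λ₀=5.88599000°
scale k = 1.65842605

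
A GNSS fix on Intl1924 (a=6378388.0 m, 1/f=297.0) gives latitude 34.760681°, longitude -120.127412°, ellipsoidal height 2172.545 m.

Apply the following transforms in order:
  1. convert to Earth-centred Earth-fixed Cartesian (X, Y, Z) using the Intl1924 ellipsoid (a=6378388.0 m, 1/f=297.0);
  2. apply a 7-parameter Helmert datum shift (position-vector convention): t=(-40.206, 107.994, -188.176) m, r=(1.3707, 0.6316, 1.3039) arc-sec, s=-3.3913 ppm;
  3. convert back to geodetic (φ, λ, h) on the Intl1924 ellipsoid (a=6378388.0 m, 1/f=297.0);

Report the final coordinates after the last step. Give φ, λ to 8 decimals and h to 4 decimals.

start: φ=34.760681°, λ=-120.127412°, h=2172.545 m
→ ECEF (a=6378388.000, f=1/297.0): X=-2633912.0853, Y=-4538730.6677, Z=3617381.6102
→ Helmert 7p (PV): X=-2633903.5908, Y=-4538647.9703, Z=3617159.0705
→ geod (Bowring, a=6378388.000): φ=34.75942292°, λ=-120.12778499°, h=1983.4015 m

φ=34.75942292°, λ=-120.12778499°, h=1983.4015 m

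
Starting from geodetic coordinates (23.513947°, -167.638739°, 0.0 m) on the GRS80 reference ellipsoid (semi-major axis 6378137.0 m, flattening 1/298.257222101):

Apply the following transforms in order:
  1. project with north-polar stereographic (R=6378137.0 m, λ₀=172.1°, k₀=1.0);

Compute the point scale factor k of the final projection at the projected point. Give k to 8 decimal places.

start: φ=23.513947°, λ=-167.638739°, h=0.000 m
→ into stereo (λ₀=172.1°): φ=23.51394700°, λ−λ₀=20.26126100°
scale k = 1.42962088

1.42962088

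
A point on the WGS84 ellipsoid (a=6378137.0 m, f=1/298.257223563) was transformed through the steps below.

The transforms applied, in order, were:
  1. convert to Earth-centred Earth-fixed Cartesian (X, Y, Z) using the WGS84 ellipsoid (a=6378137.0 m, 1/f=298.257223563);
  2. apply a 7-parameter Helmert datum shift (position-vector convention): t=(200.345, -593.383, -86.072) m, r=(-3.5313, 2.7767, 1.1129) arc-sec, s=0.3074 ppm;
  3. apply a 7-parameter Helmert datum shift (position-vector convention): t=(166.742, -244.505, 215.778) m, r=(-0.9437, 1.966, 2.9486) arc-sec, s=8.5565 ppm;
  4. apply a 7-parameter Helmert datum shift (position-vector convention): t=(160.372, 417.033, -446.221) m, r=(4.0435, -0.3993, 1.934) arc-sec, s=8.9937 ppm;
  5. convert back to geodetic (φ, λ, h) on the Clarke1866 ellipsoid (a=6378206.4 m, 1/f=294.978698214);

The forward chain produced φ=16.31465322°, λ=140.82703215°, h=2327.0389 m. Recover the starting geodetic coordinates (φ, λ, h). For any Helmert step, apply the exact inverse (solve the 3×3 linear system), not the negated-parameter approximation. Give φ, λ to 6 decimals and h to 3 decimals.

φ=16.313667°, λ=140.825680°, h=3000.142 m

start: φ=16.314653°, λ=140.827032°, h=2327.039 m
→ ECEF (a=6378206.400, f=1/294.978698214): X=-4748552.3848, Y=3869095.6641, Z=1780717.4162
→ Helmert⁻¹: X=-4748630.3264, Y=3868723.2776, Z=1781080.9705
→ Helmert⁻¹: X=-4748718.1014, Y=3868994.4144, Z=1780822.3939
→ Helmert⁻¹: X=-4748920.0826, Y=3869581.7410, Z=1780910.2375
→ geod (Bowring, a=6378137.000): φ=16.31366700°, λ=140.82568000°, h=3000.1420 m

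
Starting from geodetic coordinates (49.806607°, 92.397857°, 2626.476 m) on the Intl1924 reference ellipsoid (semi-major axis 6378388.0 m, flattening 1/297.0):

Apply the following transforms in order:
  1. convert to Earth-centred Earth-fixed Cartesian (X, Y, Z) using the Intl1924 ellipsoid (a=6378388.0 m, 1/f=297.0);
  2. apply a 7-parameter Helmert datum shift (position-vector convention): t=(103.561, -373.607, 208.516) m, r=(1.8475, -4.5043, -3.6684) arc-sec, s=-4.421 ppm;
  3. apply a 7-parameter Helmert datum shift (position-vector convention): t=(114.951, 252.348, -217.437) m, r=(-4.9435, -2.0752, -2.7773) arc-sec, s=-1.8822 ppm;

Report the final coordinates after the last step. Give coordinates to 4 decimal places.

start: φ=49.806607°, λ=92.397857°, h=2626.476 m
→ ECEF (a=6378388.000, f=1/297.0): X=-172633.5588, Y=4122597.3723, Z=4851033.7130
→ Helmert 7p (PV): X=-172561.8487, Y=4122165.1594, Z=4851253.9383
→ Helmert 7p (PV): X=-172439.8768, Y=4122528.3408, Z=4850926.8394

X=-172439.8768 m, Y=4122528.3408 m, Z=4850926.8394 m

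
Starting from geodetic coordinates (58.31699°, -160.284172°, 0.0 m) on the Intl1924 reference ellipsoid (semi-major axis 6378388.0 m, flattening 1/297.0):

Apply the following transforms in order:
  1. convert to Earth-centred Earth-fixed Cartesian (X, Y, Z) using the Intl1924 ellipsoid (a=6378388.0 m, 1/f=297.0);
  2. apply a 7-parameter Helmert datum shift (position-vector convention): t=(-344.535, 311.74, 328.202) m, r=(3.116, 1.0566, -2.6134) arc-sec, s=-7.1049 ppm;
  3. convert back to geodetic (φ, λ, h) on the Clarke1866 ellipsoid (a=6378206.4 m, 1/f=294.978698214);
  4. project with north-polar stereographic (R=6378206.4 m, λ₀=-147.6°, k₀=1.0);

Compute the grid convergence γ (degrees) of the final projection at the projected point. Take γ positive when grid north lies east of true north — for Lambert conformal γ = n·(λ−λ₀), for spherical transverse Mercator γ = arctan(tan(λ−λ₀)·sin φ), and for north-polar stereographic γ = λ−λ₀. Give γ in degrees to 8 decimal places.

start: φ=58.316990°, λ=-160.284172°, h=0.000 m
→ ECEF (a=6378388.000, f=1/297.0): X=-3161368.3137, Y=-1132919.1231, Z=5404478.7690
→ Helmert 7p (PV): X=-3161677.0572, Y=-1132640.9229, Z=5404767.6522
→ geod (Bowring, a=6378206.400): φ=58.31802632°, λ=-160.29041687°, h=636.8215 m
→ into stereo (λ₀=-147.6°): φ=58.31802632°, λ−λ₀=-12.69041687°
convergence γ = -12.69041687°

-12.69041687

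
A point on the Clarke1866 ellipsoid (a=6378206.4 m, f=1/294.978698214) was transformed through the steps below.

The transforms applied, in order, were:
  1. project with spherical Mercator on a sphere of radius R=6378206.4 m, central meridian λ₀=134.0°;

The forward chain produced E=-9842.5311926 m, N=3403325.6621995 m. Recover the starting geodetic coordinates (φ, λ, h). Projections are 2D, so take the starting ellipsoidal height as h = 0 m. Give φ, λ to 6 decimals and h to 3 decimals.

φ=29.216955°, λ=133.911584°, h=0.000 m

start: E=-9842.5312, N=3403325.6622 m
→ merc⁻¹: φ=29.21695500°, λ=133.91158400°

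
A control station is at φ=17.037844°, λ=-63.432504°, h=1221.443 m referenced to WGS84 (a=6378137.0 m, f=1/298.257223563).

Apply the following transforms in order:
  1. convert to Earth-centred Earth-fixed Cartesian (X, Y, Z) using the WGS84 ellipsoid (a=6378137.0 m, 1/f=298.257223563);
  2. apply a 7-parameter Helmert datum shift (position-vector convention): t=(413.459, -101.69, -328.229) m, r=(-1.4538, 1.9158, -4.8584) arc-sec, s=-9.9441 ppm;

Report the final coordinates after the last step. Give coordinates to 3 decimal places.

X=2729016.484 m, Y=-5456999.363 m, Z=1856862.482 m

start: φ=17.037844°, λ=-63.432504°, h=1221.443 m
→ ECEF (a=6378137.000, f=1/298.257223563): X=2728741.4419, Y=-5456900.7537, Z=1857196.0622
→ Helmert 7p (PV): X=2729016.4840, Y=-5456999.3626, Z=1856862.4817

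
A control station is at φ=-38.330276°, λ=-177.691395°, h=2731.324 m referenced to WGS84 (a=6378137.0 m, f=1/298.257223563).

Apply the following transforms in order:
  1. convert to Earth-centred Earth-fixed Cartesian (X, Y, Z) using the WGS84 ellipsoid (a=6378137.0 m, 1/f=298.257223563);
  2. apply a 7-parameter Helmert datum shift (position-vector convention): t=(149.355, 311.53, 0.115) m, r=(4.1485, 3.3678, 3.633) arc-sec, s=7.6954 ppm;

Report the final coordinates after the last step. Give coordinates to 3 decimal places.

start: φ=-38.330276°, λ=-177.691395°, h=2731.324 m
→ ECEF (a=6378137.000, f=1/298.257223563): X=-5007850.4150, Y=-201889.3748, Z=-3935961.5776
→ Helmert 7p (PV): X=-5007800.3066, Y=-201588.4412, Z=-3935914.0454

X=-5007800.307 m, Y=-201588.441 m, Z=-3935914.045 m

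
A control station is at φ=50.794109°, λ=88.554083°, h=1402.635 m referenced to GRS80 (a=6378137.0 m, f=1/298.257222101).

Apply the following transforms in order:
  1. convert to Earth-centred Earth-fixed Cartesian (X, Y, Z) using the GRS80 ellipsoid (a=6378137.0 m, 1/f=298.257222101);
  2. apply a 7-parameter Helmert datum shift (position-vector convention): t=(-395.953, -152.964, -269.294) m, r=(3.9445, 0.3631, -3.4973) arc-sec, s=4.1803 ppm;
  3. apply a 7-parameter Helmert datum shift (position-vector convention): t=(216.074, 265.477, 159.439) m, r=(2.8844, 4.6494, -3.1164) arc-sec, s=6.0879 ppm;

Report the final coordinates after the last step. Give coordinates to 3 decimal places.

X=102030.366 m, Y=4039392.801 m, Z=4920257.129 m

start: φ=50.794109°, λ=88.554083°, h=1402.635 m
→ ECEF (a=6378137.000, f=1/298.257222101): X=101960.1193, Y=4039404.9691, Z=4920185.2022
→ Helmert 7p (PV): X=101641.7438, Y=4039173.0708, Z=4920013.5443
→ Helmert 7p (PV): X=102030.3661, Y=4039392.8005, Z=4920257.1287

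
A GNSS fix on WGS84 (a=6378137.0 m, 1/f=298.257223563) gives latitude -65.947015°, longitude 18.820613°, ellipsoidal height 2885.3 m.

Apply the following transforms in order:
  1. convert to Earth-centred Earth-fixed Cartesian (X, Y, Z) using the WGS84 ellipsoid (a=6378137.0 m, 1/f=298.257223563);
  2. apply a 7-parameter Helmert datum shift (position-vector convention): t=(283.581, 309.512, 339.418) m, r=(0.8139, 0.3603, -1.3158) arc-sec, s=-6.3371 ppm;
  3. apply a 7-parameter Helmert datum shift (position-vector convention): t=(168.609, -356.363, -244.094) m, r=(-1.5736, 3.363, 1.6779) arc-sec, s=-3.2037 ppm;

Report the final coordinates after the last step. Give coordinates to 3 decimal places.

start: φ=-65.947015°, λ=18.820613°, h=2885.300 m
→ ECEF (a=6378137.000, f=1/298.257223563): X=2468626.5669, Y=841380.2055, Z=-5804176.7467
→ Helmert 7p (PV): X=2468889.7327, Y=841691.5404, Z=-5803801.5392
→ Helmert 7p (PV): X=2468948.9587, Y=841308.2872, Z=-5804073.7142

X=2468948.959 m, Y=841308.287 m, Z=-5804073.714 m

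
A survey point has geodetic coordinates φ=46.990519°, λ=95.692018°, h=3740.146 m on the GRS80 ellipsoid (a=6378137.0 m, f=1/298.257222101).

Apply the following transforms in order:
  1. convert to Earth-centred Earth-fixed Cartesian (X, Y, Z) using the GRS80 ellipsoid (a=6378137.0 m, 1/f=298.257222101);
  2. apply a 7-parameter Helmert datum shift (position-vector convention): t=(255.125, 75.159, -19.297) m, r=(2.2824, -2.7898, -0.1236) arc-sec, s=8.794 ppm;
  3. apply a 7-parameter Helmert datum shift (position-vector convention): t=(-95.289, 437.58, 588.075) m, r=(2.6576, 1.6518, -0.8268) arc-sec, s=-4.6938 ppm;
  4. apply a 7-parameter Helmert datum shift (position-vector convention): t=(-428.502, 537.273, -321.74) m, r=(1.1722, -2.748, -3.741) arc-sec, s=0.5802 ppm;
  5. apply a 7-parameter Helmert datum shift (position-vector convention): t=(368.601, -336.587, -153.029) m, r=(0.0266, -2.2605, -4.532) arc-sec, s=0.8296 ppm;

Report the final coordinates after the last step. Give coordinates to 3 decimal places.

start: φ=46.990519°, λ=95.692018°, h=3740.146 m
→ ECEF (a=6378137.000, f=1/298.257222101): X=-432529.8530, Y=4339507.3212, Z=4643780.8394
→ Helmert 7p (PV): X=-432338.7405, Y=4339569.5153, Z=4643844.5484
→ Helmert 7p (PV): X=-432377.4169, Y=4339928.6263, Z=4644470.2009
→ Helmert 7p (PV): X=-432789.3338, Y=4340449.8649, Z=4644170.0589
→ Helmert 7p (PV): X=-432376.6209, Y=4340125.7889, Z=4644016.6995

X=-432376.621 m, Y=4340125.789 m, Z=4644016.699 m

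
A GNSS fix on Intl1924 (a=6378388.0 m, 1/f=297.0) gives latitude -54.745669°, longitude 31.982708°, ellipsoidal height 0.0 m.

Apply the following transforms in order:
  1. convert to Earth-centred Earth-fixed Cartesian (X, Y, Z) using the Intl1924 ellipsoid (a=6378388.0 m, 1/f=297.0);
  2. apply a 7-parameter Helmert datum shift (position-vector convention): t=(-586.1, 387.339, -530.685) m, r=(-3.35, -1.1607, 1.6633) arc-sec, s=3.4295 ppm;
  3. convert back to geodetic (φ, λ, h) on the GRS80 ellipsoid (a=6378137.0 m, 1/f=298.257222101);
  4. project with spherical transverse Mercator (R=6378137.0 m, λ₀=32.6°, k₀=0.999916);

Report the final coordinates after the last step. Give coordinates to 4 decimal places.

start: φ=-54.745669°, λ=31.982708°, h=0.000 m
→ ECEF (a=6378388.000, f=1/297.0): X=3129827.8923, Y=1954420.3589, Z=-5185198.2583
→ Helmert 7p (PV): X=3129265.9442, Y=1954755.4249, Z=-5185760.8560
→ geod (Bowring, a=6378137.000): φ=-54.75000556°, λ=31.99174345°, h=476.9149 m
→ tm (R=6378137.0, λ₀=32.6°): E=-39075.4347, N=-6094400.1668

E=-39075.4347 m, N=-6094400.1668 m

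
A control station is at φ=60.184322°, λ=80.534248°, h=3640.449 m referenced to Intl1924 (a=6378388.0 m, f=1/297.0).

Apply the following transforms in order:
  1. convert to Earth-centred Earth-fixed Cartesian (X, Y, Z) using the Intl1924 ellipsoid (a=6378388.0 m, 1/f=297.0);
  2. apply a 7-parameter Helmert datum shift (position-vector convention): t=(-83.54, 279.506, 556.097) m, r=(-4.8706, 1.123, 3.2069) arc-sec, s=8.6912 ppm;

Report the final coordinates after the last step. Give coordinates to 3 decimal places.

start: φ=60.184322°, λ=80.534248°, h=3640.449 m
→ ECEF (a=6378388.000, f=1/297.0): X=523185.8361, Y=3137956.6480, Z=5513993.9683
→ Helmert 7p (PV): X=523088.0765, Y=3138401.7658, Z=5514521.0418

X=523088.076 m, Y=3138401.766 m, Z=5514521.042 m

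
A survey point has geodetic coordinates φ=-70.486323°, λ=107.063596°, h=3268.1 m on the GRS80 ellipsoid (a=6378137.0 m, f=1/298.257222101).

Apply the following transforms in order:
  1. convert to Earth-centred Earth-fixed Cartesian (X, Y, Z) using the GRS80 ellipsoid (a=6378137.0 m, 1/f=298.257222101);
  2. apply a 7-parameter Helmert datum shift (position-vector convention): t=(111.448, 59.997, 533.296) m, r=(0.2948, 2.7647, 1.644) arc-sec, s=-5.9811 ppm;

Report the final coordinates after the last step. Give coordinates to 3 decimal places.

start: φ=-70.486323°, λ=107.063596°, h=3268.100 m
→ ECEF (a=6378137.000, f=1/298.257222101): X=-627346.9759, Y=2043842.9648, Z=-5992460.6646
→ Helmert 7p (PV): X=-627328.3861, Y=2043894.3018, Z=-5991880.1973

X=-627328.386 m, Y=2043894.302 m, Z=-5991880.197 m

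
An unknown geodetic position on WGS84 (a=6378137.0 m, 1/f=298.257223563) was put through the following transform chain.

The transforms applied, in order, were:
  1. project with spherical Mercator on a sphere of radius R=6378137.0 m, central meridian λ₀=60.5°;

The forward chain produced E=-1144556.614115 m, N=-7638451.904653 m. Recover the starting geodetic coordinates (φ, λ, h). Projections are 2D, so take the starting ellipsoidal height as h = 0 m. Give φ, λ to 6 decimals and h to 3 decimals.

start: E=-1144556.6141, N=-7638451.9047 m
→ merc⁻¹: φ=-56.39996000°, λ=50.21827300°

φ=-56.399960°, λ=50.218273°, h=0.000 m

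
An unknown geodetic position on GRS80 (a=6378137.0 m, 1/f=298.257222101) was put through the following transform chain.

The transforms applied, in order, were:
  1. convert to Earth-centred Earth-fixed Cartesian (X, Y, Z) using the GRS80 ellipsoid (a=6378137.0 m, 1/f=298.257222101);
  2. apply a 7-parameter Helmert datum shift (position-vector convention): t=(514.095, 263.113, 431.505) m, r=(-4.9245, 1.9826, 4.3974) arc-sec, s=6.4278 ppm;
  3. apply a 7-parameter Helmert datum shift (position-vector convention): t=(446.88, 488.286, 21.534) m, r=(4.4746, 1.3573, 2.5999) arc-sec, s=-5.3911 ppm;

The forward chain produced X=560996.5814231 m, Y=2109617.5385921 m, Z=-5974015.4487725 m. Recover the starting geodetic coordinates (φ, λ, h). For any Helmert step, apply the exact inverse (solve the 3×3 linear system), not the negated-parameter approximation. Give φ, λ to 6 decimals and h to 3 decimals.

φ=-70.060395°, λ=75.123356°, h=1178.109 m

start: X=560996.5814, Y=2109617.5386, Z=-5974015.4488 m
→ Helmert⁻¹: X=560618.6186, Y=2109003.9575, Z=-5974111.2521
→ Helmert⁻¹: X=560203.3085, Y=2108857.9849, Z=-5974448.6213
→ geod (Bowring, a=6378137.000): φ=-70.06039500°, λ=75.12335600°, h=1178.1090 m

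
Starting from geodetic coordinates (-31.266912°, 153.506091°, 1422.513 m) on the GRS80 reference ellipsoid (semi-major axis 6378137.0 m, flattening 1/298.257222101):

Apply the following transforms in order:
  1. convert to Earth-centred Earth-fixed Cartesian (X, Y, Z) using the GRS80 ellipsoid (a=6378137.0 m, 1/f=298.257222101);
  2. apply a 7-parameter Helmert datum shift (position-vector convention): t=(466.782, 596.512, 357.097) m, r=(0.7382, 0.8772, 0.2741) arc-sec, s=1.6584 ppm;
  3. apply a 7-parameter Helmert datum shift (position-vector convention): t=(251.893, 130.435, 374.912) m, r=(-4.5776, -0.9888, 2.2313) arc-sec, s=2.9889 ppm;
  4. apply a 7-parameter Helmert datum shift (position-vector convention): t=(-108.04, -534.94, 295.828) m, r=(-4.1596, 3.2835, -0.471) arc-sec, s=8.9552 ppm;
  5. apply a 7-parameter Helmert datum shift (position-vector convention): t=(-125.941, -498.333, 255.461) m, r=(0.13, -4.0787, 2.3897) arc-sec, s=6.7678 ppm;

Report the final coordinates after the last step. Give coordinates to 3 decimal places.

X=-4884379.510 m, Y=2434299.627 m, Z=-3290860.533 m

start: φ=-31.266912°, λ=153.506091°, h=1422.513 m
→ ECEF (a=6378137.000, f=1/298.257222101): X=-4884726.9449, Y=2434786.6780, Z=-3291962.3991
→ Helmert 7p (PV): X=-4884285.4993, Y=2435392.5182, Z=-3291581.2739
→ Helmert 7p (PV): X=-4884058.7709, Y=2435404.3460, Z=-3291293.6630
→ Helmert 7p (PV): X=-4884257.3815, Y=2434835.9944, Z=-3290998.6735
→ Helmert 7p (PV): X=-4884379.5104, Y=2434299.6267, Z=-3290860.5331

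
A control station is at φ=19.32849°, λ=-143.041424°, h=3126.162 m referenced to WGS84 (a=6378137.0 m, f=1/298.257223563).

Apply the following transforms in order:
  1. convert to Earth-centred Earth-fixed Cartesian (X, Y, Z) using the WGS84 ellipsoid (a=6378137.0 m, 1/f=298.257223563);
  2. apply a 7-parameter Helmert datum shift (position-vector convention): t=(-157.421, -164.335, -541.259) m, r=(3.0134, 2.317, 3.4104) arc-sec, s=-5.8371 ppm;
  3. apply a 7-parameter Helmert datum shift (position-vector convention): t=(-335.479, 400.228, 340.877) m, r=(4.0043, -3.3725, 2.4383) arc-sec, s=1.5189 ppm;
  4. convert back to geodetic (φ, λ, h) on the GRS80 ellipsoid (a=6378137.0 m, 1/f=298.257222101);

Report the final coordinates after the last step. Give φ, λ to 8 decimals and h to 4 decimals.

start: φ=19.328490°, λ=-143.041424°, h=3126.162 m
→ ECEF (a=6378137.000, f=1/298.257223563): X=-4813441.0423, Y=-3621734.7932, Z=2098730.8861
→ Helmert 7p (PV): X=-4813486.9099, Y=-3621988.2341, Z=2098178.5354
→ Helmert 7p (PV): X=-4813821.1897, Y=-3621691.1417, Z=2098373.5818
→ geod (Bowring, a=6378137.000): φ=19.32461632°, λ=-143.04392961°, h=3269.7977 m

φ=19.32461632°, λ=-143.04392961°, h=3269.7977 m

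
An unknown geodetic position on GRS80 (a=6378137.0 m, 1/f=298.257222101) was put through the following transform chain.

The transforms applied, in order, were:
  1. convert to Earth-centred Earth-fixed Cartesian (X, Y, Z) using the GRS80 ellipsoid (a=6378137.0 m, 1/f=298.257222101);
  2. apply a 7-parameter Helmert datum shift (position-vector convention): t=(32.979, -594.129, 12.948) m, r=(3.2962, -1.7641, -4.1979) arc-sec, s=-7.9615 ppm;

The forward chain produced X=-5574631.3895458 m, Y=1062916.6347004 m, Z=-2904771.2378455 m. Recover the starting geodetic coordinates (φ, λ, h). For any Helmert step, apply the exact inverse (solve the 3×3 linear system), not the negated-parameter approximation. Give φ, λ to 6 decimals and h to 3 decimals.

start: X=-5574631.3895, Y=1062916.6347, Z=-2904771.2378 m
→ Helmert⁻¹: X=-5574755.2365, Y=1063359.3540, Z=-2904776.6268
→ geod (Bowring, a=6378137.000): φ=-27.26112600°, λ=169.20081400°, h=1769.4630 m

φ=-27.261126°, λ=169.200814°, h=1769.463 m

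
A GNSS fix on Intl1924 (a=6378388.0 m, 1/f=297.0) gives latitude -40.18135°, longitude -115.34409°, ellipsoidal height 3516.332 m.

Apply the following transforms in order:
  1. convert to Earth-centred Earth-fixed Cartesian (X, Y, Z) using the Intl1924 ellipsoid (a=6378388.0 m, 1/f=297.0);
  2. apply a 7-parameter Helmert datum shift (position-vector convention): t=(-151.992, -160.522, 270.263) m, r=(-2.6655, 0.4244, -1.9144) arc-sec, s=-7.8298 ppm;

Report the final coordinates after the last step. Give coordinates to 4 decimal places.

start: φ=-40.181350°, λ=-115.344090°, h=3516.332 m
→ ECEF (a=6378388.000, f=1/297.0): X=-2090033.8994, Y=-4412709.0317, Z=-4095727.9172
→ Helmert 7p (PV): X=-2090218.9091, Y=-4412868.5325, Z=-4095364.2614

X=-2090218.9091 m, Y=-4412868.5325 m, Z=-4095364.2614 m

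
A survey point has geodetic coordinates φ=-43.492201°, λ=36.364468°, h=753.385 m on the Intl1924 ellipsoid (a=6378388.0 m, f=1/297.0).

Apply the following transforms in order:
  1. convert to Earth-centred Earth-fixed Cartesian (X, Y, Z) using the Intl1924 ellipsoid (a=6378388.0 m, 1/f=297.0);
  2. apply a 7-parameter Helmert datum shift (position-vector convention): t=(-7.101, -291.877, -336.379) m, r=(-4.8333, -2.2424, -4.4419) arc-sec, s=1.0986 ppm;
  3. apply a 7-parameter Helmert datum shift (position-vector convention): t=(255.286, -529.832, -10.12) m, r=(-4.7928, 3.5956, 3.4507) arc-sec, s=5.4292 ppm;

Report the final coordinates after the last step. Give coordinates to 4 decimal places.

start: φ=-43.492201°, λ=36.364468°, h=753.385 m
→ ECEF (a=6378388.000, f=1/297.0): X=3732588.1297, Y=2748329.9637, Z=-4367928.5538
→ Helmert 7p (PV): X=3732691.8004, Y=2747858.3733, Z=-4368293.5529
→ Helmert 7p (PV): X=3732845.2331, Y=2747304.4034, Z=-4368456.3078

X=3732845.2331 m, Y=2747304.4034 m, Z=-4368456.3078 m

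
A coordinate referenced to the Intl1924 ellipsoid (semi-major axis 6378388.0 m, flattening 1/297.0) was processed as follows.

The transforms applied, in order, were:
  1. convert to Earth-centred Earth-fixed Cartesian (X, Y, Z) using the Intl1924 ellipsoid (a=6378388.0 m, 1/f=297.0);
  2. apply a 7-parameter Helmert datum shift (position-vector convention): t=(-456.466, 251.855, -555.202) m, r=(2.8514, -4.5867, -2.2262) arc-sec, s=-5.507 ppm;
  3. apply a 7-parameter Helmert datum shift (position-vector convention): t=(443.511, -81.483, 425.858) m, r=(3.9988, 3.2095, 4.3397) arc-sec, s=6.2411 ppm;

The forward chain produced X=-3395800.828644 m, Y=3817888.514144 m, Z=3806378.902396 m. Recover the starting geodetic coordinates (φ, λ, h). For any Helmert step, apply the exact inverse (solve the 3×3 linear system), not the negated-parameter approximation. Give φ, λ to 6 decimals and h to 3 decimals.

start: X=-3395800.8286, Y=3817888.5141, Z=3806378.9024 m
→ Helmert⁻¹: X=-3396202.0315, Y=3818091.4053, Z=3805802.4257
→ Helmert⁻¹: X=-3395720.8293, Y=3817876.5451, Z=3806401.3216
→ geod (Bowring, a=6378388.000): φ=36.87009400°, λ=131.65074400°, h=784.5230 m

φ=36.870094°, λ=131.650744°, h=784.523 m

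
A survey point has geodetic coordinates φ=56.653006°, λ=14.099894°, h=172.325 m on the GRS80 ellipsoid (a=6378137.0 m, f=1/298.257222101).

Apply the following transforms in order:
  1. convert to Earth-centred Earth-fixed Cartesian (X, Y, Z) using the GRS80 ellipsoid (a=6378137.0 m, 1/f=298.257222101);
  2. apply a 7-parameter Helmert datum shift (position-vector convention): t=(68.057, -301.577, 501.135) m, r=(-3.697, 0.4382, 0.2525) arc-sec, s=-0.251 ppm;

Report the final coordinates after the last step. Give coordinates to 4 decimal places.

X=3408623.2796 m, Y=855958.3011 m, Z=5305378.3476 m

start: φ=56.653006°, λ=14.099894°, h=172.325 m
→ ECEF (a=6378137.000, f=1/298.257222101): X=3408545.8562, Y=856160.8377, Z=5304901.1308
→ Helmert 7p (PV): X=3408623.2796, Y=855958.3011, Z=5305378.3476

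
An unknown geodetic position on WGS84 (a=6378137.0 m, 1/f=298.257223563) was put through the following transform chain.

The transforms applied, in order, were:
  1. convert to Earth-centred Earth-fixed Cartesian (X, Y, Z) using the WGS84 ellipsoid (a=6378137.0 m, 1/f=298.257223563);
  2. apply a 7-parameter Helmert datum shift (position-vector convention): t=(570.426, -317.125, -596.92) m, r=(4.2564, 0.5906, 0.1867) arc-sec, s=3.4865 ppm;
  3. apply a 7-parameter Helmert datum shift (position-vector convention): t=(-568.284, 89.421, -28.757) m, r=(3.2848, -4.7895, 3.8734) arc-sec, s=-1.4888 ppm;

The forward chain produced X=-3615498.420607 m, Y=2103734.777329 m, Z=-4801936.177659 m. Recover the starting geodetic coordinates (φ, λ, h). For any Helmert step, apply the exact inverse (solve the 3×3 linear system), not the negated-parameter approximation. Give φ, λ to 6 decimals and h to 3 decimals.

φ=-49.126639°, λ=149.805283°, h=2006.910 m

start: X=-3615498.4206, Y=2103734.7773, Z=-4801936.1777 m
→ Helmert⁻¹: X=-3615007.5148, Y=2103639.9032, Z=-4801864.1295
→ Helmert⁻¹: X=-3615549.6832, Y=2103853.8875, Z=-4801304.2367
→ geod (Bowring, a=6378137.000): φ=-49.12663900°, λ=149.80528300°, h=2006.9100 m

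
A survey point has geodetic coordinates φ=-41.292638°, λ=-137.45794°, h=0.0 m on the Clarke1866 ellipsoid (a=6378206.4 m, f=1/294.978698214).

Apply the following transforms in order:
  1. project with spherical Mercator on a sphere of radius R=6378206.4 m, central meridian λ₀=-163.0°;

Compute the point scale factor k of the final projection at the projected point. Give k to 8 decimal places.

1.33093954

start: φ=-41.292638°, λ=-137.457940°, h=0.000 m
→ into merc (λ₀=-163.0°): φ=-41.29263800°, λ−λ₀=25.54206000°
scale k = 1.33093954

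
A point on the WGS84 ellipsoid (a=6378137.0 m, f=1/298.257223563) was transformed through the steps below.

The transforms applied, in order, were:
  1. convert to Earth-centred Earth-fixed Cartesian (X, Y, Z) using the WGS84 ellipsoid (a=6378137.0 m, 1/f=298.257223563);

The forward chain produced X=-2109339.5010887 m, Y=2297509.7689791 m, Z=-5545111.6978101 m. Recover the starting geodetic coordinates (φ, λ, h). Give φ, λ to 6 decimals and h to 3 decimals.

start: X=-2109339.5011, Y=2297509.7690, Z=-5545111.6978 m
→ geod (Bowring, a=6378137.000): φ=-60.80775200°, λ=132.55498400°, h=213.0120 m

φ=-60.807752°, λ=132.554984°, h=213.012 m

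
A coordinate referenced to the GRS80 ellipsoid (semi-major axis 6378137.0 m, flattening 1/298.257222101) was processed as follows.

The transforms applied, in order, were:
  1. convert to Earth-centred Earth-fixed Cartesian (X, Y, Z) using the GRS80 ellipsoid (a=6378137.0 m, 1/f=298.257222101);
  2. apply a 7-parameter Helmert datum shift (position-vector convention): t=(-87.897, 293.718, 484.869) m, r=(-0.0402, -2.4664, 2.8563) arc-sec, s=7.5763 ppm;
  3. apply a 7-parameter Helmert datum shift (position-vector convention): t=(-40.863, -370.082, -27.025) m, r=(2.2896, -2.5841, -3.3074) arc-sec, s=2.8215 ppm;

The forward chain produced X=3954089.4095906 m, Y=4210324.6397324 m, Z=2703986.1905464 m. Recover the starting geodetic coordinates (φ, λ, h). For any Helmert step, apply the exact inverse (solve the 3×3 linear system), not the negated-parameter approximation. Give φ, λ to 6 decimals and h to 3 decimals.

φ=25.228732°, λ=46.797038°, h=3145.506 m

start: X=3954089.4096, Y=4210324.6397, Z=2703986.1905 m
→ Helmert⁻¹: X=3954085.4722, Y=4210776.2582, Z=2703909.3083
→ Helmert⁻¹: X=3954234.0411, Y=4210395.3565, Z=2703357.4955
→ geod (Bowring, a=6378137.000): φ=25.22873200°, λ=46.79703800°, h=3145.5060 m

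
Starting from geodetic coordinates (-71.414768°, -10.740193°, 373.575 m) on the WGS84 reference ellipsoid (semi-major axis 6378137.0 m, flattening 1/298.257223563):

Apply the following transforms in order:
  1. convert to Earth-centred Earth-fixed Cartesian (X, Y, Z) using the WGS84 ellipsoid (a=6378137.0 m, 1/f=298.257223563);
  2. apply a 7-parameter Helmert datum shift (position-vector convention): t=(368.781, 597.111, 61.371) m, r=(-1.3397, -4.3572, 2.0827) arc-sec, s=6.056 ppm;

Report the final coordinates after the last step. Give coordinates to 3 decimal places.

start: φ=-71.414768°, λ=-10.740193°, h=373.575 m
→ ECEF (a=6378137.000, f=1/298.257223563): X=2003348.0537, Y=-379992.2617, Z=-6023544.1627
→ Helmert 7p (PV): X=2003860.0478, Y=-379416.3470, Z=-6023474.4826

X=2003860.048 m, Y=-379416.347 m, Z=-6023474.483 m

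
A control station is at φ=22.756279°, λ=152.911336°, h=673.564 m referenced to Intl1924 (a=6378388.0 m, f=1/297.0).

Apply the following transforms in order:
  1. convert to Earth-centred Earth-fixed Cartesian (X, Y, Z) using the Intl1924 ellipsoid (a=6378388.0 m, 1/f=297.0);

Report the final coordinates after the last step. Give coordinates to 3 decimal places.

start: φ=22.756279°, λ=152.911336°, h=673.564 m
→ ECEF (a=6378388.000, f=1/297.0): X=-5239848.2914, Y=2680057.7893, Z=2452144.7328

X=-5239848.291 m, Y=2680057.789 m, Z=2452144.733 m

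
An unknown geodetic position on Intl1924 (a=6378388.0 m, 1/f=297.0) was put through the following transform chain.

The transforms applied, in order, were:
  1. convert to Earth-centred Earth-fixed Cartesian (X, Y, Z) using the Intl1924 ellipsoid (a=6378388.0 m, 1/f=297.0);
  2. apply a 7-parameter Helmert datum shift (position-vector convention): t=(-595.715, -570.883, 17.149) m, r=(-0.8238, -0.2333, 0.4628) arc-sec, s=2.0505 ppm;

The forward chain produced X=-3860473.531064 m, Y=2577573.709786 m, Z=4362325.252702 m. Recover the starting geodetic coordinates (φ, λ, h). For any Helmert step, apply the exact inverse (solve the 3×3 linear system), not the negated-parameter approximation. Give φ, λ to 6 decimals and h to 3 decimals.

φ=43.415668°, λ=146.259698°, h=1566.301 m

start: X=-3860473.5311, Y=2577573.7098, Z=4362325.2527 m
→ Helmert⁻¹: X=-3859859.1827, Y=2578130.5441, Z=4362313.8214
→ geod (Bowring, a=6378388.000): φ=43.41566800°, λ=146.25969800°, h=1566.3010 m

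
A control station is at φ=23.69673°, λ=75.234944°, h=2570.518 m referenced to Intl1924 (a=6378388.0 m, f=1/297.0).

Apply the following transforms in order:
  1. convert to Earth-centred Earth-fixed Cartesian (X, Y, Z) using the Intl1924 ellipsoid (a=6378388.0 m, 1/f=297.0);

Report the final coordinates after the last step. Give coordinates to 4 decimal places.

X=1489920.3572 m, Y=5653080.0926 m, Z=2548628.9481 m

start: φ=23.696730°, λ=75.234944°, h=2570.518 m
→ ECEF (a=6378388.000, f=1/297.0): X=1489920.3572, Y=5653080.0926, Z=2548628.9481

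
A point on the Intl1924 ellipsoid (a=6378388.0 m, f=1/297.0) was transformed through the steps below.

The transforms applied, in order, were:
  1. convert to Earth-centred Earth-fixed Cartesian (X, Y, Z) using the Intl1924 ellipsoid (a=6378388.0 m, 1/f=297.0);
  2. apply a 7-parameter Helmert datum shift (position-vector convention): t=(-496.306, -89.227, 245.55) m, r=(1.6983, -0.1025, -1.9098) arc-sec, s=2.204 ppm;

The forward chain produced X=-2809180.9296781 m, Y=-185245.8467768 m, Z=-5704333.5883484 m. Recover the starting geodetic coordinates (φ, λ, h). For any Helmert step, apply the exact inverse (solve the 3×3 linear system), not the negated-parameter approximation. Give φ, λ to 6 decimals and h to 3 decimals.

φ=-63.890108°, λ=-176.226873°, h=113.644 m

start: X=-2809180.9297, Y=-185245.8468, Z=-5704333.5883 m
→ Helmert⁻¹: X=-2808679.5531, Y=-185229.1862, Z=-5704563.6447
→ geod (Bowring, a=6378388.000): φ=-63.89010800°, λ=-176.22687300°, h=113.6440 m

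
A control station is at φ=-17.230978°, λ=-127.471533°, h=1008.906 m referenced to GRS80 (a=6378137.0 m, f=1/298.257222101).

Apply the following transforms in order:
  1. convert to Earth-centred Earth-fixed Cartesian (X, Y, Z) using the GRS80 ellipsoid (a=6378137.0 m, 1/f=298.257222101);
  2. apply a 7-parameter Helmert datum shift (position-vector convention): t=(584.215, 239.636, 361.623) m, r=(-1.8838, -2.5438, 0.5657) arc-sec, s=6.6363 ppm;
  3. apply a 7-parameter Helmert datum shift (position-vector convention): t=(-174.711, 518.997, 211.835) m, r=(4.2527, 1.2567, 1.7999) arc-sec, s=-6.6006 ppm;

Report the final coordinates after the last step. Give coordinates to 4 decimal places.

start: φ=-17.230978°, λ=-127.471533°, h=1008.906 m
→ ECEF (a=6378137.000, f=1/298.257222101): X=-3707772.4601, Y=-4837037.3007, Z=-1877562.6367
→ Helmert 7p (PV): X=-3707176.4294, Y=-4836857.0814, Z=-1877215.0243
→ Helmert 7p (PV): X=-3707295.9010, Y=-4836299.8039, Z=-1877067.9363

X=-3707295.9010 m, Y=-4836299.8039 m, Z=-1877067.9363 m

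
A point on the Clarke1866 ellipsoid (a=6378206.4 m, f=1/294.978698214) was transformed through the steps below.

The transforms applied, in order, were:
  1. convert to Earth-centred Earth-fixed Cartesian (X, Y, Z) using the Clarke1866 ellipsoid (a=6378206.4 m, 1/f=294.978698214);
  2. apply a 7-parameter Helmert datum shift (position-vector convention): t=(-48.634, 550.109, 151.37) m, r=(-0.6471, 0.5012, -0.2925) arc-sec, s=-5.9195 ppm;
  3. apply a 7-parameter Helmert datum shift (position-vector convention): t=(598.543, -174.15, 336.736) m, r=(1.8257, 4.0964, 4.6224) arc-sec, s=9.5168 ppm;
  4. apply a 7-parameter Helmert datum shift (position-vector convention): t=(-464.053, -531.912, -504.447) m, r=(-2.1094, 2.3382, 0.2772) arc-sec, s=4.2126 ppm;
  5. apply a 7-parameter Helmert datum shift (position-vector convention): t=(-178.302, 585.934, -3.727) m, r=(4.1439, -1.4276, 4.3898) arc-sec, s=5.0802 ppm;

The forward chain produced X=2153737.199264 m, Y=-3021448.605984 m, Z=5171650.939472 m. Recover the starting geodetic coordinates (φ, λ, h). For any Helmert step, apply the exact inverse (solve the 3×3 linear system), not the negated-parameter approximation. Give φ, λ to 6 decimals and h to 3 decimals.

start: X=2153737.1993, Y=-3021448.6060, Z=5171650.9395 m
→ Helmert⁻¹: X=2153876.0388, Y=-3021961.1271, Z=5171674.1979
→ Helmert⁻¹: X=2154268.3248, Y=-3021472.2761, Z=5172150.3777
→ Helmert⁻¹: X=2153478.8670, Y=-3021271.8556, Z=5171833.9330
→ Helmert⁻¹: X=2153531.9675, Y=-3021853.0233, Z=5171708.9295
→ geod (Bowring, a=6378206.400): φ=54.52464500°, λ=-54.52432200°, h=1300.1380 m

φ=54.524645°, λ=-54.524322°, h=1300.138 m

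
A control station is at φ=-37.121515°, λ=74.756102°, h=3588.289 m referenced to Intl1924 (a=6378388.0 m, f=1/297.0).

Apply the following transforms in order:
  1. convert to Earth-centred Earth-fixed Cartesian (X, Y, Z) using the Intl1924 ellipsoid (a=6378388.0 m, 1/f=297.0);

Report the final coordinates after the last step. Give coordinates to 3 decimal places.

X=1339608.347 m, Y=4915689.443 m, Z=-3830381.562 m

start: φ=-37.121515°, λ=74.756102°, h=3588.289 m
→ ECEF (a=6378388.000, f=1/297.0): X=1339608.3466, Y=4915689.4434, Z=-3830381.5617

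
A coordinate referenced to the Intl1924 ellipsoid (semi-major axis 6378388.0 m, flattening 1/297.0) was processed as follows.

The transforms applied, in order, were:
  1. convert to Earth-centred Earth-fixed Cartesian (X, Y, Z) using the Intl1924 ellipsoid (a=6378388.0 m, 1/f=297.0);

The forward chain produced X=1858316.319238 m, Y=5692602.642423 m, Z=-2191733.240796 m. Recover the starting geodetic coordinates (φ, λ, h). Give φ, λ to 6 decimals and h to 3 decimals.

start: X=1858316.3192, Y=5692602.6424, Z=-2191733.2408 m
→ geod (Bowring, a=6378388.000): φ=-20.22797700°, λ=71.92103600°, h=896.1770 m

φ=-20.227977°, λ=71.921036°, h=896.177 m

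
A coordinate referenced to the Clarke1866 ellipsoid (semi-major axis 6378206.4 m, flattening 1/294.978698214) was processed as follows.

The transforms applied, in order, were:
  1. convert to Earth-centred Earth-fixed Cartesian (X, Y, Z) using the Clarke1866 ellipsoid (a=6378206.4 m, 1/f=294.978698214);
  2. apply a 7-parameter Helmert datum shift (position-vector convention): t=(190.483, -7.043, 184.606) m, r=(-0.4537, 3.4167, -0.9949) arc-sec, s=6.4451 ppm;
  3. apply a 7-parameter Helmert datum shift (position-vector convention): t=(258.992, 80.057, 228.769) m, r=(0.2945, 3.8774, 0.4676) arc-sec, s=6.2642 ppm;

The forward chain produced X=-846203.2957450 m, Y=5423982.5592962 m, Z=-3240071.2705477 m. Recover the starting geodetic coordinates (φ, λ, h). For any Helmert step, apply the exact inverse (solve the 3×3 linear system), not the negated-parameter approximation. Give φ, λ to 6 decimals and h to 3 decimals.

start: X=-846203.2957, Y=5423982.5593, Z=-3240071.2705 m
→ Helmert⁻¹: X=-846383.7778, Y=5423865.8184, Z=-3240303.3963
→ Helmert⁻¹: X=-846541.2888, Y=5423840.9488, Z=-3240469.2095
→ geod (Bowring, a=6378206.400): φ=-30.72403100°, λ=98.87102900°, h=1986.4400 m

φ=-30.724031°, λ=98.871029°, h=1986.440 m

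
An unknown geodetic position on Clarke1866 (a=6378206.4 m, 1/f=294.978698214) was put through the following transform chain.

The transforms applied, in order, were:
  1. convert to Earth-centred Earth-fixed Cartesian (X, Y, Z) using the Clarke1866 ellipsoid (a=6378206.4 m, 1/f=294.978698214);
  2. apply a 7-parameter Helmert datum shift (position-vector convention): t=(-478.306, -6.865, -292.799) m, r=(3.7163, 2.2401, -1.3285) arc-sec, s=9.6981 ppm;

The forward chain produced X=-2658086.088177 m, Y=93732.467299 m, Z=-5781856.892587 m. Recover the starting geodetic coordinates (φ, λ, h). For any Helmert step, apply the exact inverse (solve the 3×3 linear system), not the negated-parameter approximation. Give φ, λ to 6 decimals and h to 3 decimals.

start: X=-2658086.0882, Y=93732.4673, Z=-5781856.8926 m
→ Helmert⁻¹: X=-2657519.8223, Y=93617.1401, Z=-5781538.5721
→ geod (Bowring, a=6378206.400): φ=-65.44766900°, λ=177.98246100°, h=3410.4740 m

φ=-65.447669°, λ=177.982461°, h=3410.474 m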